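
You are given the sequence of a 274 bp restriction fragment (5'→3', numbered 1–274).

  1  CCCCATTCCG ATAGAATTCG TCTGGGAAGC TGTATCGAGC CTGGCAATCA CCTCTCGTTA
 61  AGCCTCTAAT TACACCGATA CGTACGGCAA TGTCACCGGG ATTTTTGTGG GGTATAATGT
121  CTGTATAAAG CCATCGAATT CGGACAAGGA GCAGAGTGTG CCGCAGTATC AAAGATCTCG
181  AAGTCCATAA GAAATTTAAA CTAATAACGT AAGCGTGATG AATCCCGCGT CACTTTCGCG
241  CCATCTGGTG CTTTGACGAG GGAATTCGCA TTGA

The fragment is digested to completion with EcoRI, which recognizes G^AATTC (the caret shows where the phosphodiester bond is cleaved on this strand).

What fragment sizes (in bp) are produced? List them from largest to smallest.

126, 122, 14, 12 bp

EcoRI sites (GAATTC) start at positions 14, 136, 262.
EcoRI cuts after the first base of each site, so after positions 14, 136, 262.
Linear molecule, 3 cuts → 4 fragments:
  1–14 → 14 bp
  15–136 → 122 bp
  137–262 → 126 bp
  263–274 → 12 bp
Sorted largest to smallest: 126, 122, 14, 12 bp.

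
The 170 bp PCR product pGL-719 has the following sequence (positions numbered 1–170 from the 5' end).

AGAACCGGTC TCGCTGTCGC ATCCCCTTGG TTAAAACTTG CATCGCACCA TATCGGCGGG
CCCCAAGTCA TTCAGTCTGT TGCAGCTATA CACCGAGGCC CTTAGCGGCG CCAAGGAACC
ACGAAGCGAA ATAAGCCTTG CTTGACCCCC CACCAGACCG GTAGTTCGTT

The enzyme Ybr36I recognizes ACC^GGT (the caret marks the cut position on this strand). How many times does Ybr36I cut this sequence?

ACCGGT occurs starting at positions 4, 157.
Ybr36I cuts at 2 sites.

2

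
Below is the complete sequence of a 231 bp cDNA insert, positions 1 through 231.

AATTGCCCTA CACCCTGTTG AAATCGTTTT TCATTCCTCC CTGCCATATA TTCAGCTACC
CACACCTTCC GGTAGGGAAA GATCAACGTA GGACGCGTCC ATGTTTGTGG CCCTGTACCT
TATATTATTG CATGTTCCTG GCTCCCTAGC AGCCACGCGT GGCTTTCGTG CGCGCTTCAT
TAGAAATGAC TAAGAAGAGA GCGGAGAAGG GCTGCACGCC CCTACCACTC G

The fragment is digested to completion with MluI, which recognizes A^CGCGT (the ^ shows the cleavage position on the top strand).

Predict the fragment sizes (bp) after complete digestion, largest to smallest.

MluI sites (ACGCGT) start at positions 93, 155.
MluI cuts after the first base of each site, so after positions 93, 155.
Linear molecule, 2 cuts → 3 fragments:
  1–93 → 93 bp
  94–155 → 62 bp
  156–231 → 76 bp
Sorted largest to smallest: 93, 76, 62 bp.

93, 76, 62 bp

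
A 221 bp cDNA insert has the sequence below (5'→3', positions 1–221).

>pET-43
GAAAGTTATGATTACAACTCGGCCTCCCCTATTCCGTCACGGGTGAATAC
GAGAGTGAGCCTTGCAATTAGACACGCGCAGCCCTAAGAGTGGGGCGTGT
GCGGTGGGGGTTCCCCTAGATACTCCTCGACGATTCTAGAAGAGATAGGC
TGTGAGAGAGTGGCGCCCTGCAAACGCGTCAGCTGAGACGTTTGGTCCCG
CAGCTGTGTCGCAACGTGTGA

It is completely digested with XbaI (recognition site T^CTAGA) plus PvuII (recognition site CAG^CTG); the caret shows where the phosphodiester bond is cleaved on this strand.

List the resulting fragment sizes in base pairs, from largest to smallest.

The XbaI site (TCTAGA) starts at position 135.
XbaI cuts after the first base of each site, so after position 135.
PvuII sites (CAGCTG) start at positions 180, 201.
PvuII cuts after base 3 of each site, so after positions 182, 203.
Combined cut positions: 135, 182, 203.
Linear molecule, 3 cuts → 4 fragments:
  1–135 → 135 bp
  136–182 → 47 bp
  183–203 → 21 bp
  204–221 → 18 bp
Sorted largest to smallest: 135, 47, 21, 18 bp.

135, 47, 21, 18 bp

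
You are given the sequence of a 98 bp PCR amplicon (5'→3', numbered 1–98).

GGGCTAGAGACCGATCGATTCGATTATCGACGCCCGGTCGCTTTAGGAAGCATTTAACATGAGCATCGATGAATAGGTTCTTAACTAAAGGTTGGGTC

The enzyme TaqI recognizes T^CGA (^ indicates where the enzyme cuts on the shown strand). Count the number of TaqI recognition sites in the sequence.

4

TCGA occurs starting at positions 15, 20, 27, 66.
TaqI cuts at 4 sites.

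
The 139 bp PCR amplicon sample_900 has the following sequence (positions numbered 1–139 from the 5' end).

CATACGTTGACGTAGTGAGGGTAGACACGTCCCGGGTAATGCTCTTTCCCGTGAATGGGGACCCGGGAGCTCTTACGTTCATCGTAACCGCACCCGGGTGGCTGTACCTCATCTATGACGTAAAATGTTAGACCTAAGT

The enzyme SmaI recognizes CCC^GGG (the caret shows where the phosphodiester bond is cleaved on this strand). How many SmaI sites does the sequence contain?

3

CCCGGG occurs starting at positions 31, 62, 93.
SmaI cuts at 3 sites.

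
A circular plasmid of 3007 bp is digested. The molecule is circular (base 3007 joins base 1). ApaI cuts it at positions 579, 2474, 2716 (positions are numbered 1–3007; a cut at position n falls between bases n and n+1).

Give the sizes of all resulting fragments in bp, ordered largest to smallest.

1895, 870, 242 bp

Circular molecule, 3 cuts → 3 fragments:
  2474 − 579 = 1895 bp
  2716 − 2474 = 242 bp
  wrap: 3007 − 2716 + 579 = 870 bp
Sorted largest to smallest: 1895, 870, 242 bp.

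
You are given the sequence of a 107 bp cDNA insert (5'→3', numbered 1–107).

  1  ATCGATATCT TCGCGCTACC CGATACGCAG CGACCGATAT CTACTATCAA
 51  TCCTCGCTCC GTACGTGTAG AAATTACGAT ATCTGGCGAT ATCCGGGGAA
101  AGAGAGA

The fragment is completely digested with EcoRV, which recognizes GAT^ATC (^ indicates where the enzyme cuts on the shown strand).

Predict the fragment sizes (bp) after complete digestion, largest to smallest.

42, 32, 17, 10, 6 bp

EcoRV sites (GATATC) start at positions 4, 36, 78, 88.
EcoRV cuts after base 3 of each site, so after positions 6, 38, 80, 90.
Linear molecule, 4 cuts → 5 fragments:
  1–6 → 6 bp
  7–38 → 32 bp
  39–80 → 42 bp
  81–90 → 10 bp
  91–107 → 17 bp
Sorted largest to smallest: 42, 32, 17, 10, 6 bp.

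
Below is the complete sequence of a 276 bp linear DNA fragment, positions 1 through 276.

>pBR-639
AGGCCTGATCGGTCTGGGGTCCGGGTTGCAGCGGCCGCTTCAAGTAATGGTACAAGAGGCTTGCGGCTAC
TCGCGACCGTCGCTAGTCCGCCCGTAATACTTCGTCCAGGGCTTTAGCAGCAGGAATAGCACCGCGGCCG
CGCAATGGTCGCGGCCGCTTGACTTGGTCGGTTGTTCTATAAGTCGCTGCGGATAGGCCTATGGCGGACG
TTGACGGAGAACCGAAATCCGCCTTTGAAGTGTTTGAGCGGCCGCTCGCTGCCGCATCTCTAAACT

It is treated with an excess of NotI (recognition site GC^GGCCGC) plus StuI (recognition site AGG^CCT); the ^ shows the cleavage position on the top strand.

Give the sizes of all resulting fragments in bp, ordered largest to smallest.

103, 52, 45, 29, 27, 17, 3 bp

NotI sites (GCGGCCGC) start at positions 31, 134, 151, 248.
NotI cuts after base 2 of each site, so after positions 32, 135, 152, 249.
StuI sites (AGGCCT) start at positions 1, 195.
StuI cuts after base 3 of each site, so after positions 3, 197.
Combined cut positions: 3, 32, 135, 152, 197, 249.
Linear molecule, 6 cuts → 7 fragments:
  1–3 → 3 bp
  4–32 → 29 bp
  33–135 → 103 bp
  136–152 → 17 bp
  153–197 → 45 bp
  198–249 → 52 bp
  250–276 → 27 bp
Sorted largest to smallest: 103, 52, 45, 29, 27, 17, 3 bp.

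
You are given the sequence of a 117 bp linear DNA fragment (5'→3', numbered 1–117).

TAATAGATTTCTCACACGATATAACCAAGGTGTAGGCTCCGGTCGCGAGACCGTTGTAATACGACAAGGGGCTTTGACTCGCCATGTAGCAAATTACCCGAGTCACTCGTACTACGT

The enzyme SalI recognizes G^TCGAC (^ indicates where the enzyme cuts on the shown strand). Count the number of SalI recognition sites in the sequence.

0

No occurrence of GTCGAC is present in the sequence.
SalI does not cut: 0 sites.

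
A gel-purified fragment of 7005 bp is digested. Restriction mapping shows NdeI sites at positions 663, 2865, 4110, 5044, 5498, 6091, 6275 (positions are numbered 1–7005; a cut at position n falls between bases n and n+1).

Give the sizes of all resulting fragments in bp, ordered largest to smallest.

2202, 1245, 934, 730, 663, 593, 454, 184 bp

Linear molecule, 7 cuts → 8 fragments:
  663 − 0 = 663 bp
  2865 − 663 = 2202 bp
  4110 − 2865 = 1245 bp
  5044 − 4110 = 934 bp
  5498 − 5044 = 454 bp
  6091 − 5498 = 593 bp
  6275 − 6091 = 184 bp
  7005 − 6275 = 730 bp
Sorted largest to smallest: 2202, 1245, 934, 730, 663, 593, 454, 184 bp.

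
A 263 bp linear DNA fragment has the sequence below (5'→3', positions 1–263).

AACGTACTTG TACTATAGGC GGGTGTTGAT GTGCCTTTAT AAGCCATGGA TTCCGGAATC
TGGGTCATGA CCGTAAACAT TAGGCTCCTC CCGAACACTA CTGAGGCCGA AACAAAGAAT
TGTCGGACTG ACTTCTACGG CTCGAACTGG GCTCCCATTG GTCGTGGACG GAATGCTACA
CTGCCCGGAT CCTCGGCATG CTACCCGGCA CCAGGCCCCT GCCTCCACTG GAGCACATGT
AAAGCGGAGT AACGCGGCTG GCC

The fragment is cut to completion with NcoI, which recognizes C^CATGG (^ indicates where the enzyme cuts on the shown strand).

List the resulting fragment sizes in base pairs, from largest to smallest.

219, 44 bp

The NcoI site (CCATGG) starts at position 44.
NcoI cuts after the first base of each site, so after position 44.
Linear molecule, 1 cut → 2 fragments:
  1–44 → 44 bp
  45–263 → 219 bp
Sorted largest to smallest: 219, 44 bp.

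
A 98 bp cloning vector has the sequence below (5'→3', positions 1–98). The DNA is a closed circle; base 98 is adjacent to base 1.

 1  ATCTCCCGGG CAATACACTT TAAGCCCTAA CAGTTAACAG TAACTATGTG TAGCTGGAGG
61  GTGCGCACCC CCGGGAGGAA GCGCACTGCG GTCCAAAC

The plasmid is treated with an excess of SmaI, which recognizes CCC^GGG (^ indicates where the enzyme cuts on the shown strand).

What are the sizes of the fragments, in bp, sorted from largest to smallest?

SmaI sites (CCCGGG) start at positions 5, 70.
SmaI cuts after base 3 of each site, so after positions 7, 72.
Circular molecule, 2 cuts → 2 fragments:
  8–72 → 65 bp
  73–98 then 1–7 → 26 + 7 = 33 bp
Sorted largest to smallest: 65, 33 bp.

65, 33 bp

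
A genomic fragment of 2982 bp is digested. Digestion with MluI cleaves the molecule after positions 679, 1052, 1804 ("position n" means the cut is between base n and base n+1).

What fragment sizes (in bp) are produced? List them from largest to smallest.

1178, 752, 679, 373 bp

Linear molecule, 3 cuts → 4 fragments:
  679 − 0 = 679 bp
  1052 − 679 = 373 bp
  1804 − 1052 = 752 bp
  2982 − 1804 = 1178 bp
Sorted largest to smallest: 1178, 752, 679, 373 bp.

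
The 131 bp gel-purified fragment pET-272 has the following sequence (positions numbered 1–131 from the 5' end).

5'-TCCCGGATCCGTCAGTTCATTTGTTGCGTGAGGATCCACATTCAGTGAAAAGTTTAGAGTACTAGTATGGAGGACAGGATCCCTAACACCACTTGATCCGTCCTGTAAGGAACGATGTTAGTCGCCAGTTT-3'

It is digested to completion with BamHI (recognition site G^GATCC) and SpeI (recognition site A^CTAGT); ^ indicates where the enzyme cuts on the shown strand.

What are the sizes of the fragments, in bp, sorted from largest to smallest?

54, 29, 27, 16, 5 bp

BamHI sites (GGATCC) start at positions 5, 32, 77.
BamHI cuts after the first base of each site, so after positions 5, 32, 77.
The SpeI site (ACTAGT) starts at position 61.
SpeI cuts after the first base of each site, so after position 61.
Combined cut positions: 5, 32, 61, 77.
Linear molecule, 4 cuts → 5 fragments:
  1–5 → 5 bp
  6–32 → 27 bp
  33–61 → 29 bp
  62–77 → 16 bp
  78–131 → 54 bp
Sorted largest to smallest: 54, 29, 27, 16, 5 bp.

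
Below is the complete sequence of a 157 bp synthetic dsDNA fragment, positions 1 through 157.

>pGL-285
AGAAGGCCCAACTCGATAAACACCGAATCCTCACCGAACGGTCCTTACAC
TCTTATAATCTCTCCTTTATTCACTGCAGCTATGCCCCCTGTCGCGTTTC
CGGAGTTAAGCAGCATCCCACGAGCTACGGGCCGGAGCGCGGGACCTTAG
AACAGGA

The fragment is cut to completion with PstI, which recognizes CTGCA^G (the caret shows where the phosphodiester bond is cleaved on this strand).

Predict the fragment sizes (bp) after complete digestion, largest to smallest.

79, 78 bp

The PstI site (CTGCAG) starts at position 74.
PstI cuts after base 5 of each site (before the last base), so after position 78.
Linear molecule, 1 cut → 2 fragments:
  1–78 → 78 bp
  79–157 → 79 bp
Sorted largest to smallest: 79, 78 bp.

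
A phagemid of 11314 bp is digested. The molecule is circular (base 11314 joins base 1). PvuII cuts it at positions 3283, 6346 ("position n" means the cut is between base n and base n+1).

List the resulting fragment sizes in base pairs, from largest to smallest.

8251, 3063 bp

Circular molecule, 2 cuts → 2 fragments:
  6346 − 3283 = 3063 bp
  wrap: 11314 − 6346 + 3283 = 8251 bp
Sorted largest to smallest: 8251, 3063 bp.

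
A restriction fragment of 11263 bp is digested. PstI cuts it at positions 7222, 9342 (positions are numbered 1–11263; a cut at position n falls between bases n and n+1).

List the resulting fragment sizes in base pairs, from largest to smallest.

7222, 2120, 1921 bp

Linear molecule, 2 cuts → 3 fragments:
  7222 − 0 = 7222 bp
  9342 − 7222 = 2120 bp
  11263 − 9342 = 1921 bp
Sorted largest to smallest: 7222, 2120, 1921 bp.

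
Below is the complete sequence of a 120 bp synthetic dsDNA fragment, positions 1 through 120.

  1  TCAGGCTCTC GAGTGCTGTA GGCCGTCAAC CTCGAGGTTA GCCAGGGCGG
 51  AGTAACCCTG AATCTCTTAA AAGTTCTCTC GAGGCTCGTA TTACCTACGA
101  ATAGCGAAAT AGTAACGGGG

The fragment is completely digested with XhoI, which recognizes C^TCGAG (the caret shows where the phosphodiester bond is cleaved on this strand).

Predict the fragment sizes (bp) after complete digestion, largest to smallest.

47, 42, 23, 8 bp

XhoI sites (CTCGAG) start at positions 8, 31, 78.
XhoI cuts after the first base of each site, so after positions 8, 31, 78.
Linear molecule, 3 cuts → 4 fragments:
  1–8 → 8 bp
  9–31 → 23 bp
  32–78 → 47 bp
  79–120 → 42 bp
Sorted largest to smallest: 47, 42, 23, 8 bp.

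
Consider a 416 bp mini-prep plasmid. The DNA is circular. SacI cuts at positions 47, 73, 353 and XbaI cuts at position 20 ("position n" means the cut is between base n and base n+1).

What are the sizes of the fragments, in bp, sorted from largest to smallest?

280, 83, 27, 26 bp

Combined cut positions (sorted): 20, 47, 73, 353.
Circular molecule, 4 cuts → 4 fragments:
  47 − 20 = 27 bp
  73 − 47 = 26 bp
  353 − 73 = 280 bp
  wrap: 416 − 353 + 20 = 83 bp
Sorted largest to smallest: 280, 83, 27, 26 bp.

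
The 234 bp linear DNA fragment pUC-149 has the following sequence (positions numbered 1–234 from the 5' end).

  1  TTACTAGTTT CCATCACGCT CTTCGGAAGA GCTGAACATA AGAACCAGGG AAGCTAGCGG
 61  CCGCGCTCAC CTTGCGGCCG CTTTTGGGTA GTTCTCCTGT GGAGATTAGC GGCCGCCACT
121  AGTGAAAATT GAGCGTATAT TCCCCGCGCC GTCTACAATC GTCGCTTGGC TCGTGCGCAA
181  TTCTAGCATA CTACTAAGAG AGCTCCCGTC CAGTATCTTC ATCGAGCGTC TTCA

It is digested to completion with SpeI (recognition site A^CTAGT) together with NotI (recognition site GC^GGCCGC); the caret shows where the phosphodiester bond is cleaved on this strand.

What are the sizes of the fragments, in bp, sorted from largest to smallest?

SpeI sites (ACTAGT) start at positions 3, 118.
SpeI cuts after the first base of each site, so after positions 3, 118.
NotI sites (GCGGCCGC) start at positions 57, 74, 109.
NotI cuts after base 2 of each site, so after positions 58, 75, 110.
Combined cut positions: 3, 58, 75, 110, 118.
Linear molecule, 5 cuts → 6 fragments:
  1–3 → 3 bp
  4–58 → 55 bp
  59–75 → 17 bp
  76–110 → 35 bp
  111–118 → 8 bp
  119–234 → 116 bp
Sorted largest to smallest: 116, 55, 35, 17, 8, 3 bp.

116, 55, 35, 17, 8, 3 bp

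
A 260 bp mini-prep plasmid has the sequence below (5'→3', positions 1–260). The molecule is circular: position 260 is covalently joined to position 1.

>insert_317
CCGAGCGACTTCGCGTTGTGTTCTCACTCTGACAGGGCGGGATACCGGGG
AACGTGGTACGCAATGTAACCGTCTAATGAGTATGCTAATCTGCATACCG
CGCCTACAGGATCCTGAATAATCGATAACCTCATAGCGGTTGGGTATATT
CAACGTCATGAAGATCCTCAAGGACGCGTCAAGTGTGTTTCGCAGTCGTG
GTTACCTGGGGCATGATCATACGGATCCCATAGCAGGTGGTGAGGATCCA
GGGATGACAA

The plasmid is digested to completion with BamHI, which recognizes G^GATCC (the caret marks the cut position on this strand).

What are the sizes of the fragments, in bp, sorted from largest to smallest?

BamHI sites (GGATCC) start at positions 109, 223, 244.
BamHI cuts after the first base of each site, so after positions 109, 223, 244.
Circular molecule, 3 cuts → 3 fragments:
  110–223 → 114 bp
  224–244 → 21 bp
  245–260 then 1–109 → 16 + 109 = 125 bp
Sorted largest to smallest: 125, 114, 21 bp.

125, 114, 21 bp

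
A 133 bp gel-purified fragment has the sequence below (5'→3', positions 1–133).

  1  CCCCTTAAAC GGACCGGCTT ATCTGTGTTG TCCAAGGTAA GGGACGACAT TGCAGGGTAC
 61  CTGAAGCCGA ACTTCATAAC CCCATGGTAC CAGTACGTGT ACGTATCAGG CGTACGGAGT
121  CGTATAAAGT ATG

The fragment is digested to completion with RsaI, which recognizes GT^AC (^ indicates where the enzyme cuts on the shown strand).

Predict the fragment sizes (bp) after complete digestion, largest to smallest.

58, 30, 20, 13, 6, 6 bp

RsaI sites (GTAC) start at positions 57, 87, 93, 99, 112.
RsaI cuts after base 2 of each site, so after positions 58, 88, 94, 100, 113.
Linear molecule, 5 cuts → 6 fragments:
  1–58 → 58 bp
  59–88 → 30 bp
  89–94 → 6 bp
  95–100 → 6 bp
  101–113 → 13 bp
  114–133 → 20 bp
Sorted largest to smallest: 58, 30, 20, 13, 6, 6 bp.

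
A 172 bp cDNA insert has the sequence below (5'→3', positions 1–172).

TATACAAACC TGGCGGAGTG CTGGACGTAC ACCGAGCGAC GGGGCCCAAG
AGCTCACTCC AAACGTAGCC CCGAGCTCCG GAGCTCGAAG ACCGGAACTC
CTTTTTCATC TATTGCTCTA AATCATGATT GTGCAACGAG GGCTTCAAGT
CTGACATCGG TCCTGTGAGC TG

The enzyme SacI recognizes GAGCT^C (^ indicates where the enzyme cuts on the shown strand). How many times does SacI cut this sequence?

GAGCTC occurs starting at positions 50, 73, 81.
SacI cuts at 3 sites.

3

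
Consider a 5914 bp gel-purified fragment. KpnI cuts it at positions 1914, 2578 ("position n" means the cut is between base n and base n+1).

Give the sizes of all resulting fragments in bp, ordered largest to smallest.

3336, 1914, 664 bp

Linear molecule, 2 cuts → 3 fragments:
  1914 − 0 = 1914 bp
  2578 − 1914 = 664 bp
  5914 − 2578 = 3336 bp
Sorted largest to smallest: 3336, 1914, 664 bp.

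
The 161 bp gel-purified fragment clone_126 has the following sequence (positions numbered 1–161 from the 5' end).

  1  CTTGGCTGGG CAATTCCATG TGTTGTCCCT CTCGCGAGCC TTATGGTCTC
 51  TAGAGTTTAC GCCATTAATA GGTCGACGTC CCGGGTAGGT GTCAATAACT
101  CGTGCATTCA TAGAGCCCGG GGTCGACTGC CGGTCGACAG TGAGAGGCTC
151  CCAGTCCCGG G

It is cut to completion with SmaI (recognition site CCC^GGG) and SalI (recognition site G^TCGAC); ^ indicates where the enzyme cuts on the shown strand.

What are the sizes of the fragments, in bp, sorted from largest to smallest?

SmaI sites (CCCGGG) start at positions 80, 116, 156.
SmaI cuts after base 3 of each site, so after positions 82, 118, 158.
SalI sites (GTCGAC) start at positions 72, 122, 133.
SalI cuts after the first base of each site, so after positions 72, 122, 133.
Combined cut positions: 72, 82, 118, 122, 133, 158.
Linear molecule, 6 cuts → 7 fragments:
  1–72 → 72 bp
  73–82 → 10 bp
  83–118 → 36 bp
  119–122 → 4 bp
  123–133 → 11 bp
  134–158 → 25 bp
  159–161 → 3 bp
Sorted largest to smallest: 72, 36, 25, 11, 10, 4, 3 bp.

72, 36, 25, 11, 10, 4, 3 bp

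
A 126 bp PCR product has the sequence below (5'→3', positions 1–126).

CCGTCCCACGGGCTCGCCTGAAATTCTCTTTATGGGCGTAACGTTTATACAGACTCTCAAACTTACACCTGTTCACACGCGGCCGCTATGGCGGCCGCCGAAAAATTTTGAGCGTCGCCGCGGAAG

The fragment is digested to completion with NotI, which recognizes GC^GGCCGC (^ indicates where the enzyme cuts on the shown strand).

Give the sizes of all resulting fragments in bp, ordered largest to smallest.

NotI sites (GCGGCCGC) start at positions 79, 91.
NotI cuts after base 2 of each site, so after positions 80, 92.
Linear molecule, 2 cuts → 3 fragments:
  1–80 → 80 bp
  81–92 → 12 bp
  93–126 → 34 bp
Sorted largest to smallest: 80, 34, 12 bp.

80, 34, 12 bp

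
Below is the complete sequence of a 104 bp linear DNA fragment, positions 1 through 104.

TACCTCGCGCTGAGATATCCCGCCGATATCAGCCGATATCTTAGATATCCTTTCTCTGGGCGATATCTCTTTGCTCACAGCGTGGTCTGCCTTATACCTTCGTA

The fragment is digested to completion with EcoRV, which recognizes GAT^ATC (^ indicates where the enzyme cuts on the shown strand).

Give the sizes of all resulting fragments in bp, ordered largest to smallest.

40, 18, 16, 11, 10, 9 bp

EcoRV sites (GATATC) start at positions 14, 25, 35, 44, 62.
EcoRV cuts after base 3 of each site, so after positions 16, 27, 37, 46, 64.
Linear molecule, 5 cuts → 6 fragments:
  1–16 → 16 bp
  17–27 → 11 bp
  28–37 → 10 bp
  38–46 → 9 bp
  47–64 → 18 bp
  65–104 → 40 bp
Sorted largest to smallest: 40, 18, 16, 11, 10, 9 bp.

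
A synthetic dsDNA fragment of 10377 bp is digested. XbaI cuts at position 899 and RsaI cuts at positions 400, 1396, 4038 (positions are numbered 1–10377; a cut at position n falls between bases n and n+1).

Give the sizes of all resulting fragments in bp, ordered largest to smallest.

6339, 2642, 499, 497, 400 bp

Combined cut positions (sorted): 400, 899, 1396, 4038.
Linear molecule, 4 cuts → 5 fragments:
  400 − 0 = 400 bp
  899 − 400 = 499 bp
  1396 − 899 = 497 bp
  4038 − 1396 = 2642 bp
  10377 − 4038 = 6339 bp
Sorted largest to smallest: 6339, 2642, 499, 497, 400 bp.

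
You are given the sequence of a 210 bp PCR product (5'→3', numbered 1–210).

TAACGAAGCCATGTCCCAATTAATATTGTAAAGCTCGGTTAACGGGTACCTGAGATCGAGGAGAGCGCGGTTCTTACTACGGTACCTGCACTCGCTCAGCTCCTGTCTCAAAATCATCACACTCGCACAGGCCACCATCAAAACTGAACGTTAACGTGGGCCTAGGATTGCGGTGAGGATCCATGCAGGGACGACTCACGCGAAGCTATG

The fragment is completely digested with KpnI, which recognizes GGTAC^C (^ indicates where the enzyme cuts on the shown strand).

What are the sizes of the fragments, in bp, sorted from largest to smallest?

KpnI sites (GGTACC) start at positions 45, 81.
KpnI cuts after base 5 of each site (before the last base), so after positions 49, 85.
Linear molecule, 2 cuts → 3 fragments:
  1–49 → 49 bp
  50–85 → 36 bp
  86–210 → 125 bp
Sorted largest to smallest: 125, 49, 36 bp.

125, 49, 36 bp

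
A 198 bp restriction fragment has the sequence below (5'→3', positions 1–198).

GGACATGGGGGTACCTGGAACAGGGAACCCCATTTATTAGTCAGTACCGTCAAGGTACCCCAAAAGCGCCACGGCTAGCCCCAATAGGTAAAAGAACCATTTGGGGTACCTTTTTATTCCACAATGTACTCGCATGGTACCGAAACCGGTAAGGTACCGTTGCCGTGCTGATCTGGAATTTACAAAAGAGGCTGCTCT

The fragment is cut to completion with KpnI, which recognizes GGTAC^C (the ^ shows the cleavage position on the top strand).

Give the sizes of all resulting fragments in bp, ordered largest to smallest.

51, 44, 41, 31, 17, 14 bp

KpnI sites (GGTACC) start at positions 10, 54, 105, 136, 153.
KpnI cuts after base 5 of each site (before the last base), so after positions 14, 58, 109, 140, 157.
Linear molecule, 5 cuts → 6 fragments:
  1–14 → 14 bp
  15–58 → 44 bp
  59–109 → 51 bp
  110–140 → 31 bp
  141–157 → 17 bp
  158–198 → 41 bp
Sorted largest to smallest: 51, 44, 41, 31, 17, 14 bp.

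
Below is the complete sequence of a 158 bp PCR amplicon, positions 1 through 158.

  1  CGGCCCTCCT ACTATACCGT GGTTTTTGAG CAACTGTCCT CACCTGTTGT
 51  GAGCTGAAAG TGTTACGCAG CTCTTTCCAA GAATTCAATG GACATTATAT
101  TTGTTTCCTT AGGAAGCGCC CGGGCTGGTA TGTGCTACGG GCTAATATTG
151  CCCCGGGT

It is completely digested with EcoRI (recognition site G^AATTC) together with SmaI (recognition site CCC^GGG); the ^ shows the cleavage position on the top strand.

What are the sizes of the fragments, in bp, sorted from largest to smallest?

81, 40, 33, 4 bp

The EcoRI site (GAATTC) starts at position 81.
EcoRI cuts after the first base of each site, so after position 81.
SmaI sites (CCCGGG) start at positions 119, 152.
SmaI cuts after base 3 of each site, so after positions 121, 154.
Combined cut positions: 81, 121, 154.
Linear molecule, 3 cuts → 4 fragments:
  1–81 → 81 bp
  82–121 → 40 bp
  122–154 → 33 bp
  155–158 → 4 bp
Sorted largest to smallest: 81, 40, 33, 4 bp.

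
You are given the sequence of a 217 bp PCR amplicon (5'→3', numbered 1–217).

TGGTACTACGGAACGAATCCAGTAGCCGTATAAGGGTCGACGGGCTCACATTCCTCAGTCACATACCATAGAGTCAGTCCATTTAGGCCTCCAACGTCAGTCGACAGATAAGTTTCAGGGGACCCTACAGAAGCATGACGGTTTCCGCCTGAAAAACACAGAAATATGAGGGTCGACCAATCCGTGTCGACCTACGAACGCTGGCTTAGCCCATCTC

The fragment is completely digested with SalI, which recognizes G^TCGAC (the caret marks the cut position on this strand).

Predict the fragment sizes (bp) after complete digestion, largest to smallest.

72, 64, 36, 31, 14 bp

SalI sites (GTCGAC) start at positions 36, 100, 172, 186.
SalI cuts after the first base of each site, so after positions 36, 100, 172, 186.
Linear molecule, 4 cuts → 5 fragments:
  1–36 → 36 bp
  37–100 → 64 bp
  101–172 → 72 bp
  173–186 → 14 bp
  187–217 → 31 bp
Sorted largest to smallest: 72, 64, 36, 31, 14 bp.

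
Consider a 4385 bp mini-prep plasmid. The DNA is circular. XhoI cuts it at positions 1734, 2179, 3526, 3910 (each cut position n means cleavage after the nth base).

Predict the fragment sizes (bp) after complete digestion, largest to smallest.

Circular molecule, 4 cuts → 4 fragments:
  2179 − 1734 = 445 bp
  3526 − 2179 = 1347 bp
  3910 − 3526 = 384 bp
  wrap: 4385 − 3910 + 1734 = 2209 bp
Sorted largest to smallest: 2209, 1347, 445, 384 bp.

2209, 1347, 445, 384 bp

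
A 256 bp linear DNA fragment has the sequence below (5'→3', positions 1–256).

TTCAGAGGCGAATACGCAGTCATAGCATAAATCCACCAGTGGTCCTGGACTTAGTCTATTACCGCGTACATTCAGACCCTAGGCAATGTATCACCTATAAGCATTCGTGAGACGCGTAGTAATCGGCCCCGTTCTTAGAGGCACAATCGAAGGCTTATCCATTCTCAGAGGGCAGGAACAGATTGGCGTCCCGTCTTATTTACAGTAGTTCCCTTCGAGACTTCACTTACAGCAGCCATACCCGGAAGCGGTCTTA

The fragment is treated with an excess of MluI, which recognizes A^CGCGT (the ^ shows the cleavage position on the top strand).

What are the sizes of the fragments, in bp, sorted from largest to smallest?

144, 112 bp

The MluI site (ACGCGT) starts at position 112.
MluI cuts after the first base of each site, so after position 112.
Linear molecule, 1 cut → 2 fragments:
  1–112 → 112 bp
  113–256 → 144 bp
Sorted largest to smallest: 144, 112 bp.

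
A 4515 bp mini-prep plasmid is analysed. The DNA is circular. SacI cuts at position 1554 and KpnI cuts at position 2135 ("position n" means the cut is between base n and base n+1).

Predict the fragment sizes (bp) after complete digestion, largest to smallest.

3934, 581 bp

Combined cut positions (sorted): 1554, 2135.
Circular molecule, 2 cuts → 2 fragments:
  2135 − 1554 = 581 bp
  wrap: 4515 − 2135 + 1554 = 3934 bp
Sorted largest to smallest: 3934, 581 bp.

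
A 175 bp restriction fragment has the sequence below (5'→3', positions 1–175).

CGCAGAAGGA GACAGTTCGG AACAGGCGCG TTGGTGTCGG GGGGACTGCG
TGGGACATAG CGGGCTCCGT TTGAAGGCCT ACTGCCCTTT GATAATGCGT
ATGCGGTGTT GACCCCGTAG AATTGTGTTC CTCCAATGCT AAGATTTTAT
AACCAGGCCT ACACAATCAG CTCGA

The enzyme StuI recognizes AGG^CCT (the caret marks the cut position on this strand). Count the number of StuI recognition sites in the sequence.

AGGCCT occurs starting at positions 75, 155.
StuI cuts at 2 sites.

2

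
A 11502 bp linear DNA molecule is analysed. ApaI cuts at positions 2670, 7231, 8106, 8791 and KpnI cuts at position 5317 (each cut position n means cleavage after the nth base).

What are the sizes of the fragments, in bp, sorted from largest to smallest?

2711, 2670, 2647, 1914, 875, 685 bp

Combined cut positions (sorted): 2670, 5317, 7231, 8106, 8791.
Linear molecule, 5 cuts → 6 fragments:
  2670 − 0 = 2670 bp
  5317 − 2670 = 2647 bp
  7231 − 5317 = 1914 bp
  8106 − 7231 = 875 bp
  8791 − 8106 = 685 bp
  11502 − 8791 = 2711 bp
Sorted largest to smallest: 2711, 2670, 2647, 1914, 875, 685 bp.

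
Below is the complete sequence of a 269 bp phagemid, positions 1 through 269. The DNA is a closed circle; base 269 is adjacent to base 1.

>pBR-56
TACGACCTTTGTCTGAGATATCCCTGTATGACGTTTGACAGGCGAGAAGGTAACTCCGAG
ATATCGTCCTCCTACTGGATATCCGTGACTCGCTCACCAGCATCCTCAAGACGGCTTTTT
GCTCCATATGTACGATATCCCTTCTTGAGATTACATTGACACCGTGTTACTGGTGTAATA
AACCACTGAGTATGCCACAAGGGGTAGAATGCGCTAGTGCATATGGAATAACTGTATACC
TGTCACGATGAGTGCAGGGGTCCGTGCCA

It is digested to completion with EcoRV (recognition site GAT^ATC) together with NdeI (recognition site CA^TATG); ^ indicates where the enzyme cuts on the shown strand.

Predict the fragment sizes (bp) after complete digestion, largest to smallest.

EcoRV sites (GATATC) start at positions 17, 60, 78, 134.
EcoRV cuts after base 3 of each site, so after positions 19, 62, 80, 136.
NdeI sites (CATATG) start at positions 125, 220.
NdeI cuts after base 2 of each site, so after positions 126, 221.
Combined cut positions: 19, 62, 80, 126, 136, 221.
Circular molecule, 6 cuts → 6 fragments:
  20–62 → 43 bp
  63–80 → 18 bp
  81–126 → 46 bp
  127–136 → 10 bp
  137–221 → 85 bp
  222–269 then 1–19 → 48 + 19 = 67 bp
Sorted largest to smallest: 85, 67, 46, 43, 18, 10 bp.

85, 67, 46, 43, 18, 10 bp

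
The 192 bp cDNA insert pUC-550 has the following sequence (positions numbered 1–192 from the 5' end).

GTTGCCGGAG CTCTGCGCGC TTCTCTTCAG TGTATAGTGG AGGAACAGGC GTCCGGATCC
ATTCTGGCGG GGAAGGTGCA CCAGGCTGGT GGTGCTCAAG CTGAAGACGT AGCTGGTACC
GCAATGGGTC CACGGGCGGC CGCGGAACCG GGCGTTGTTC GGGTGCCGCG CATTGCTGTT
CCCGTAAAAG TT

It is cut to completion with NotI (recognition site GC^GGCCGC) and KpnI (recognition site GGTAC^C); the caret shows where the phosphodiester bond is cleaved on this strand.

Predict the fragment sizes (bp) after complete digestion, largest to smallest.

The NotI site (GCGGCCGC) starts at position 136.
NotI cuts after base 2 of each site, so after position 137.
The KpnI site (GGTACC) starts at position 115.
KpnI cuts after base 5 of each site (before the last base), so after position 119.
Combined cut positions: 119, 137.
Linear molecule, 2 cuts → 3 fragments:
  1–119 → 119 bp
  120–137 → 18 bp
  138–192 → 55 bp
Sorted largest to smallest: 119, 55, 18 bp.

119, 55, 18 bp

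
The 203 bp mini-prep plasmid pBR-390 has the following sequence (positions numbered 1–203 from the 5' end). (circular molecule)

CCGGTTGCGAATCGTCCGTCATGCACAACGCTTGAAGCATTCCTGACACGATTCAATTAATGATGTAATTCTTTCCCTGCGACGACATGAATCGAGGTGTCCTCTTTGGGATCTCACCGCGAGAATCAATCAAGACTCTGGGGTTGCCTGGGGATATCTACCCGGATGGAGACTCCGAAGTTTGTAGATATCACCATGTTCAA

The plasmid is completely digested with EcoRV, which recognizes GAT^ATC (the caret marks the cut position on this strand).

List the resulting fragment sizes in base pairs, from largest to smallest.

169, 34 bp

EcoRV sites (GATATC) start at positions 153, 187.
EcoRV cuts after base 3 of each site, so after positions 155, 189.
Circular molecule, 2 cuts → 2 fragments:
  156–189 → 34 bp
  190–203 then 1–155 → 14 + 155 = 169 bp
Sorted largest to smallest: 169, 34 bp.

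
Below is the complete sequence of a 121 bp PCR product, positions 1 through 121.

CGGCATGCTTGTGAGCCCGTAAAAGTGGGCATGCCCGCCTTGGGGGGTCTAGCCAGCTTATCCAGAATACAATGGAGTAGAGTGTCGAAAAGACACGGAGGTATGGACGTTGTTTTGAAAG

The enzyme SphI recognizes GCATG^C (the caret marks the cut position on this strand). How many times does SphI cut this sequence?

GCATGC occurs starting at positions 3, 29.
SphI cuts at 2 sites.

2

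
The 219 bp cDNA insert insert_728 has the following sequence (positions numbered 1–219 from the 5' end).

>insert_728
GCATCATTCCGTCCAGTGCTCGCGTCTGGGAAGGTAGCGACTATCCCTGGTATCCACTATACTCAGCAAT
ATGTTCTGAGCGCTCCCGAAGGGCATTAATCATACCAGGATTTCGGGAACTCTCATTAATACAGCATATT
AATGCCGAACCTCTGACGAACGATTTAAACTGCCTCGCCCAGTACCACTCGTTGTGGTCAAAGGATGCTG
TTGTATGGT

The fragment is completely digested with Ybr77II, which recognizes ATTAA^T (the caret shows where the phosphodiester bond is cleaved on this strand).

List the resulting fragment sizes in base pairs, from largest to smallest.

99, 77, 30, 13 bp

Ybr77II sites (ATTAAT) start at positions 95, 125, 138.
Ybr77II cuts after base 5 of each site (before the last base), so after positions 99, 129, 142.
Linear molecule, 3 cuts → 4 fragments:
  1–99 → 99 bp
  100–129 → 30 bp
  130–142 → 13 bp
  143–219 → 77 bp
Sorted largest to smallest: 99, 77, 30, 13 bp.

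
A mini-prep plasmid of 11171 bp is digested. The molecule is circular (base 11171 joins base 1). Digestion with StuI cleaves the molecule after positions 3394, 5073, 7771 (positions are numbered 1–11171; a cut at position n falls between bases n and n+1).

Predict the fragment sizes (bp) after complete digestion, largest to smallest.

Circular molecule, 3 cuts → 3 fragments:
  5073 − 3394 = 1679 bp
  7771 − 5073 = 2698 bp
  wrap: 11171 − 7771 + 3394 = 6794 bp
Sorted largest to smallest: 6794, 2698, 1679 bp.

6794, 2698, 1679 bp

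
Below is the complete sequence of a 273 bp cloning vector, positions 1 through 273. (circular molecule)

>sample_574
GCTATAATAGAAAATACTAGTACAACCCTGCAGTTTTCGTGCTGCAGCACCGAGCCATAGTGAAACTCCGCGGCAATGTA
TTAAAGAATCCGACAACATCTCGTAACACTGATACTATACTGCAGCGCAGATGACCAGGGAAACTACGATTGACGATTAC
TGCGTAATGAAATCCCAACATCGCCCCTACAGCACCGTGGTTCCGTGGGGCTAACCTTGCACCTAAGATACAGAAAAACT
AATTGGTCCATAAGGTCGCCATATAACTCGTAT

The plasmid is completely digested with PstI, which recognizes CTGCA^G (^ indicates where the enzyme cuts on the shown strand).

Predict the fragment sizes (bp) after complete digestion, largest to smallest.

181, 78, 14 bp

PstI sites (CTGCAG) start at positions 28, 42, 120.
PstI cuts after base 5 of each site (before the last base), so after positions 32, 46, 124.
Circular molecule, 3 cuts → 3 fragments:
  33–46 → 14 bp
  47–124 → 78 bp
  125–273 then 1–32 → 149 + 32 = 181 bp
Sorted largest to smallest: 181, 78, 14 bp.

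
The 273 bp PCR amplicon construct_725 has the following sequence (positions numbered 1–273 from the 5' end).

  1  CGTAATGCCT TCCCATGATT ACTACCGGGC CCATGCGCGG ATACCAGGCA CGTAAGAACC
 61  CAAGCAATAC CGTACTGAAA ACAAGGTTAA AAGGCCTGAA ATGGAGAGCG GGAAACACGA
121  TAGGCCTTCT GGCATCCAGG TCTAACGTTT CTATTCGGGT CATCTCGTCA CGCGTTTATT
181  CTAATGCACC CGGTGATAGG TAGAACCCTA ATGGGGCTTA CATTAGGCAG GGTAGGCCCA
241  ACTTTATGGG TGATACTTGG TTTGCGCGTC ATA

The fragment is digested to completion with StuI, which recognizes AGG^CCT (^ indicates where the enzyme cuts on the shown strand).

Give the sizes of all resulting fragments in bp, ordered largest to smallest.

149, 94, 30 bp

StuI sites (AGGCCT) start at positions 92, 122.
StuI cuts after base 3 of each site, so after positions 94, 124.
Linear molecule, 2 cuts → 3 fragments:
  1–94 → 94 bp
  95–124 → 30 bp
  125–273 → 149 bp
Sorted largest to smallest: 149, 94, 30 bp.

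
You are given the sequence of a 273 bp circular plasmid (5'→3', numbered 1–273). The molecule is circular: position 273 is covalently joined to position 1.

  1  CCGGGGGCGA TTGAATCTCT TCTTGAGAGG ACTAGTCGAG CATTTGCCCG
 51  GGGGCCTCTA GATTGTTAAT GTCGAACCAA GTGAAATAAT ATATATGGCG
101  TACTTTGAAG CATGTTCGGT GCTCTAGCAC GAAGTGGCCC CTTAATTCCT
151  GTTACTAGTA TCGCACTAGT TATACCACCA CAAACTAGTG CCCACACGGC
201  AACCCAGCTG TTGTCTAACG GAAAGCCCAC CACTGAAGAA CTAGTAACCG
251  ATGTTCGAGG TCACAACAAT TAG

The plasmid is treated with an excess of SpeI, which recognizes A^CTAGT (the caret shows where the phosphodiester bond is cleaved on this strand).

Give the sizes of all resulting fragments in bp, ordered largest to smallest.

SpeI sites (ACTAGT) start at positions 31, 154, 165, 184, 240.
SpeI cuts after the first base of each site, so after positions 31, 154, 165, 184, 240.
Circular molecule, 5 cuts → 5 fragments:
  32–154 → 123 bp
  155–165 → 11 bp
  166–184 → 19 bp
  185–240 → 56 bp
  241–273 then 1–31 → 33 + 31 = 64 bp
Sorted largest to smallest: 123, 64, 56, 19, 11 bp.

123, 64, 56, 19, 11 bp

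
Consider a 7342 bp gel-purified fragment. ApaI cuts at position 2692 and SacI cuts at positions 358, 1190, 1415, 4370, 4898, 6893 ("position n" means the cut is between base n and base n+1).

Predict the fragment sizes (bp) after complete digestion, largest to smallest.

Combined cut positions (sorted): 358, 1190, 1415, 2692, 4370, 4898, 6893.
Linear molecule, 7 cuts → 8 fragments:
  358 − 0 = 358 bp
  1190 − 358 = 832 bp
  1415 − 1190 = 225 bp
  2692 − 1415 = 1277 bp
  4370 − 2692 = 1678 bp
  4898 − 4370 = 528 bp
  6893 − 4898 = 1995 bp
  7342 − 6893 = 449 bp
Sorted largest to smallest: 1995, 1678, 1277, 832, 528, 449, 358, 225 bp.

1995, 1678, 1277, 832, 528, 449, 358, 225 bp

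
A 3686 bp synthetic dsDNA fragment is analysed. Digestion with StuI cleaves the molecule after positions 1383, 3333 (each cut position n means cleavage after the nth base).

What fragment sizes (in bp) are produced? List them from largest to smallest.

1950, 1383, 353 bp

Linear molecule, 2 cuts → 3 fragments:
  1383 − 0 = 1383 bp
  3333 − 1383 = 1950 bp
  3686 − 3333 = 353 bp
Sorted largest to smallest: 1950, 1383, 353 bp.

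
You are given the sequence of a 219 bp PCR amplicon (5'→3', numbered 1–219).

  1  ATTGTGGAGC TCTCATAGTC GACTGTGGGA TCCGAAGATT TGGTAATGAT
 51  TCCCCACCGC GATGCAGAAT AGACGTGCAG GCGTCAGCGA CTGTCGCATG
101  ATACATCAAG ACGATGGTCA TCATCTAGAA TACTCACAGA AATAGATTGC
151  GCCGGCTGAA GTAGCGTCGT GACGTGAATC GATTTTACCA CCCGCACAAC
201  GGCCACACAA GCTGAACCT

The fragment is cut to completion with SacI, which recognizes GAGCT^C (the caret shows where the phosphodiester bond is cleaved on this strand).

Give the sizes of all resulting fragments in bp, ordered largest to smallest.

208, 11 bp

The SacI site (GAGCTC) starts at position 7.
SacI cuts after base 5 of each site (before the last base), so after position 11.
Linear molecule, 1 cut → 2 fragments:
  1–11 → 11 bp
  12–219 → 208 bp
Sorted largest to smallest: 208, 11 bp.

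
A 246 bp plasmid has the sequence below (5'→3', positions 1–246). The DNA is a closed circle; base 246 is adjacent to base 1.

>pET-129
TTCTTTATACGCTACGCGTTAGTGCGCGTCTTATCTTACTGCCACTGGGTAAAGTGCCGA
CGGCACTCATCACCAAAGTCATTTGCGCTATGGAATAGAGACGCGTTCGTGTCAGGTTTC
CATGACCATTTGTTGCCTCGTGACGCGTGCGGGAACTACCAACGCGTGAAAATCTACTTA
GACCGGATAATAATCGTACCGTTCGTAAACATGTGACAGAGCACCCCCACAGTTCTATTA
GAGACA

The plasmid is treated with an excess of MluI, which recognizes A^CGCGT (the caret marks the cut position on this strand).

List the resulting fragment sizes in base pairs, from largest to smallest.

98, 87, 42, 19 bp

MluI sites (ACGCGT) start at positions 14, 101, 143, 162.
MluI cuts after the first base of each site, so after positions 14, 101, 143, 162.
Circular molecule, 4 cuts → 4 fragments:
  15–101 → 87 bp
  102–143 → 42 bp
  144–162 → 19 bp
  163–246 then 1–14 → 84 + 14 = 98 bp
Sorted largest to smallest: 98, 87, 42, 19 bp.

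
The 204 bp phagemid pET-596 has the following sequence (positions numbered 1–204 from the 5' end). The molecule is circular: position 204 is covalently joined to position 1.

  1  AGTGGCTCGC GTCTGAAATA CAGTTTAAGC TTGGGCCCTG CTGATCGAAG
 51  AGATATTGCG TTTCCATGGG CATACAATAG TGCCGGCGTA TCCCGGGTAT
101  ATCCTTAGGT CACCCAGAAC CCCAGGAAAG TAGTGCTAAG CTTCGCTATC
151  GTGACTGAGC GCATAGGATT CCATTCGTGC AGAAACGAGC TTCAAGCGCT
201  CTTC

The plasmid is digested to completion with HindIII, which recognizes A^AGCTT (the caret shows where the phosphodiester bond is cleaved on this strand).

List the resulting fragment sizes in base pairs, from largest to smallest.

HindIII sites (AAGCTT) start at positions 27, 138.
HindIII cuts after the first base of each site, so after positions 27, 138.
Circular molecule, 2 cuts → 2 fragments:
  28–138 → 111 bp
  139–204 then 1–27 → 66 + 27 = 93 bp
Sorted largest to smallest: 111, 93 bp.

111, 93 bp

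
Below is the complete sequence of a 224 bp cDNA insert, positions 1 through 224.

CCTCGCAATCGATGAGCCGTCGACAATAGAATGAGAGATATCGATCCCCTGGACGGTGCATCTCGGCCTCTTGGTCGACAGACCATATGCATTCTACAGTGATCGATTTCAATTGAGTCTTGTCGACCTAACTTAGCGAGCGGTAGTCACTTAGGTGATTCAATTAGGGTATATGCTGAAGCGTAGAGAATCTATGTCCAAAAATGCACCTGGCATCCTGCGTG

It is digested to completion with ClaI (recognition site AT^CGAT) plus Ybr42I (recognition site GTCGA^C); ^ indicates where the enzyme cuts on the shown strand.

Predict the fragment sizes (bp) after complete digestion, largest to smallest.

98, 37, 25, 23, 18, 14, 9 bp

ClaI sites (ATCGAT) start at positions 8, 40, 102.
ClaI cuts after base 2 of each site, so after positions 9, 41, 103.
Ybr42I sites (GTCGAC) start at positions 19, 74, 122.
Ybr42I cuts after base 5 of each site (before the last base), so after positions 23, 78, 126.
Combined cut positions: 9, 23, 41, 78, 103, 126.
Linear molecule, 6 cuts → 7 fragments:
  1–9 → 9 bp
  10–23 → 14 bp
  24–41 → 18 bp
  42–78 → 37 bp
  79–103 → 25 bp
  104–126 → 23 bp
  127–224 → 98 bp
Sorted largest to smallest: 98, 37, 25, 23, 18, 14, 9 bp.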